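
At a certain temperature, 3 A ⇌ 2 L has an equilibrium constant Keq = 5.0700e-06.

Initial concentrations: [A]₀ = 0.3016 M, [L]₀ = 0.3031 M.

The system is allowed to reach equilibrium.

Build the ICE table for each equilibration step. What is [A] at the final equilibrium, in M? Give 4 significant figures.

Q₀ = 3.349 vs Keq = 5.0700e-06 ⇒ Q>K, reverse
Step 1:
                   A          L
  Initial     0.3016     0.3031
  Change      0.4524    -0.3016
  Equil        0.754   0.001474
  solve Keq expr → x = -0.1508; check Q = 5.0700e-06

[A]_eq = 0.754 M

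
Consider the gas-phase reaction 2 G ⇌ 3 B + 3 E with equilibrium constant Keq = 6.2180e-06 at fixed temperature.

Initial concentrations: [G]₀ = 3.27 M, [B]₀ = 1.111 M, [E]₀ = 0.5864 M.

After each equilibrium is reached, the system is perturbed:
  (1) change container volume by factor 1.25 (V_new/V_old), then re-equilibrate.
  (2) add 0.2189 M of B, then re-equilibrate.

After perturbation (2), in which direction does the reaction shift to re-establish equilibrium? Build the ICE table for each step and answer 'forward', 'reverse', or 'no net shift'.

Q₀ = 0.02586 vs Keq = 6.2180e-06 ⇒ Q>K, reverse
Step 1:
                    G           B           E
  Initial        3.27       1.111      0.5864
  Change       0.3426     -0.5139     -0.5139
  Equil         3.613      0.5971     0.07251
  solve Keq expr → x = -0.1713; check Q = 6.2180e-06
Then change container volume by factor 1.25 (V_new/V_old).
Step 2:
                    G           B           E
  Initial        2.89      0.4777     0.05801
  Change     -0.01146     0.01719     0.01719
  Equil         2.879      0.4949     0.07519
  solve Keq expr → x = 0.005729; check Q = 6.2180e-06
Then add 0.2189 M of B.
Step 3:
                    G           B           E
  Initial       2.879      0.7138     0.07519
  Change      0.01419    -0.02128    -0.02128
  Equil         2.893      0.6925     0.05391
  solve Keq expr → x = -0.007094; check Q = 6.2180e-06

Direction: reverse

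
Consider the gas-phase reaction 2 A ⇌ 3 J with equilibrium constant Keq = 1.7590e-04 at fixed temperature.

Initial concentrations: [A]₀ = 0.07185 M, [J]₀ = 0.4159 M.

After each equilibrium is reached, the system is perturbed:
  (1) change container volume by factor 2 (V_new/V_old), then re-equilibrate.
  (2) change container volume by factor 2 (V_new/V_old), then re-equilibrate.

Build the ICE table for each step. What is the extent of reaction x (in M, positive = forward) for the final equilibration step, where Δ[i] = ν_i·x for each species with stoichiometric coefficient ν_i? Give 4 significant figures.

Q₀ = 13.94 vs Keq = 1.7590e-04 ⇒ Q>K, reverse
Step 1:
                  A         J
  init      0.07185    0.4159
  Δ          0.2594   -0.3891
  eq         0.3312   0.02682
  solve Keq expr → x = -0.1297; check Q = 1.7590e-04
Then change container volume by factor 2 (V_new/V_old).
Step 2:
                  A         J
  init       0.1656   0.01341
  Δ       -0.002223  0.003334
  eq         0.1634   0.01675
  solve Keq expr → x = 0.001111; check Q = 1.7590e-04
Then change container volume by factor 2 (V_new/V_old).
Step 3:
                  A         J
  init       0.0817  0.008373
  Δ       -0.001372  0.002058
  eq        0.08033   0.01043
  solve Keq expr → x = 6.8596e-04; check Q = 1.7590e-04

x = 6.8596e-04 M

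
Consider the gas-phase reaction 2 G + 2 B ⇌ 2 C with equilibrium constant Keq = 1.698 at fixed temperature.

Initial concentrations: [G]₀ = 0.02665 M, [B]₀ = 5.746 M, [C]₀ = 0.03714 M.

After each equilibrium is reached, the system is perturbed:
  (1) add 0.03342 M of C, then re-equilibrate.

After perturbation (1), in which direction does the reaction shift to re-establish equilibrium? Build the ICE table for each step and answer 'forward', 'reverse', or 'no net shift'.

Direction: reverse

Q₀ = 0.05882 vs Keq = 1.698 ⇒ Q<K, forward
Step 1:
                    G           B           C
  I           0.02665       5.746     0.03714
  C          -0.01911    -0.01911     0.01911
  E          0.007538       5.727     0.05625
  solve Keq expr → x = 0.009556; check Q = 1.698
Then add 0.03342 M of C.
Step 2:
                    G           B           C
  I          0.007538       5.727     0.08967
  C          0.003942    0.003942   -0.003942
  E           0.01148       5.731     0.08573
  solve Keq expr → x = -0.001971; check Q = 1.698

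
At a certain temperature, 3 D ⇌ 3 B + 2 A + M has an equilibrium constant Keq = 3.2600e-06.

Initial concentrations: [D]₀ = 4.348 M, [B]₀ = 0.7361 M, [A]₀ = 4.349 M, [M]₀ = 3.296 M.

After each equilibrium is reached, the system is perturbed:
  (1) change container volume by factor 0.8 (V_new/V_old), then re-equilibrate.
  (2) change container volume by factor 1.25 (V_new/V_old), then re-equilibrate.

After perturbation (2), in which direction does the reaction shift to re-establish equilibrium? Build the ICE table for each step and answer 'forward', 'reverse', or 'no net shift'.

Q₀ = 0.3025 vs Keq = 3.2600e-06 ⇒ Q>K, reverse
Step 1:
                   D          B          A          M
  Initial      4.348     0.7361      4.349      3.296
  Change      0.7151    -0.7151    -0.4767    -0.2384
  Equil        5.063    0.02098      3.872      3.058
  solve Keq expr → x = -0.2384; check Q = 3.2600e-06
Then change container volume by factor 0.8 (V_new/V_old).
Step 2:
                   D          B          A          M
  Initial      6.329    0.02622       4.84      3.822
  Change    0.005213  -0.005213  -0.003476  -0.001738
  Equil        6.334    0.02101      4.837       3.82
  solve Keq expr → x = -0.001738; check Q = 3.2600e-06
Then change container volume by factor 1.25 (V_new/V_old).
Step 3:
                   D          B          A          M
  Initial      5.067    0.01681      3.869      3.056
  Change   -0.004171   0.004171   0.002781    0.00139
  Equil        5.063    0.02098      3.872      3.058
  solve Keq expr → x = 0.00139; check Q = 3.2600e-06

Direction: forward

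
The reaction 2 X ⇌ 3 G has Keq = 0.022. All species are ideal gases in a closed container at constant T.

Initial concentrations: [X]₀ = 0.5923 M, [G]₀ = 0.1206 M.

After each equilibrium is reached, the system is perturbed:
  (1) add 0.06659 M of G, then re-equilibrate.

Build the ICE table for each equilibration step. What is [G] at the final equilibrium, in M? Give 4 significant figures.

[G]_eq = 0.1963 M

Q₀ = 0.005 vs Keq = 0.022 ⇒ Q<K, forward
Step 1:
                  X         G
  Initial    0.5923    0.1206
  Change   -0.04464   0.06696
  Equil      0.5477    0.1876
  solve Keq expr → x = 0.02232; check Q = 0.022
Then add 0.06659 M of G.
Step 2:
                  X         G
  Initial    0.5477    0.2542
  Change    0.03859  -0.05788
  Equil      0.5862    0.1963
  solve Keq expr → x = -0.01929; check Q = 0.022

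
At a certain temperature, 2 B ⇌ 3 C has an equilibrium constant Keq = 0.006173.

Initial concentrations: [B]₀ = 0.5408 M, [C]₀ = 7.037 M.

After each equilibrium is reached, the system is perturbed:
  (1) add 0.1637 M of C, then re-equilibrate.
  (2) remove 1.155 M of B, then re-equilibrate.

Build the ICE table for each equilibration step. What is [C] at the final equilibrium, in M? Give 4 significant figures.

Q₀ = 1191 vs Keq = 0.006173 ⇒ Q>K, reverse
Step 1:
                    B           C
  init         0.5408       7.037
  Δ             4.339      -6.509
  eq             4.88      0.5278
  solve Keq expr → x = -2.17; check Q = 0.006173
Then add 0.1637 M of C.
Step 2:
                    B           C
  init           4.88      0.6915
  Δ            0.1041     -0.1562
  eq            4.984      0.5353
  solve Keq expr → x = -0.05207; check Q = 0.006173
Then remove 1.155 M of B.
Step 3:
                    B           C
  init          3.829      0.5353
  Δ           0.05467      -0.082
  eq            3.884      0.4533
  solve Keq expr → x = -0.02733; check Q = 0.006173

[C]_eq = 0.4533 M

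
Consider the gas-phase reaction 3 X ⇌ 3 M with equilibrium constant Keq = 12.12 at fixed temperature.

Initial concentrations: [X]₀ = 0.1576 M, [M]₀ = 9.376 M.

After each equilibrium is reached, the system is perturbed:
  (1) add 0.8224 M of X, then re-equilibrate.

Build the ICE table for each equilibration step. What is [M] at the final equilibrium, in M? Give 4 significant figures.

Q₀ = 2.1056e+05 vs Keq = 12.12 ⇒ Q>K, reverse
Step 1:
                    X           M
  I            0.1576       9.376
  C             2.734      -2.734
  E             2.892       6.642
  solve Keq expr → x = -0.9113; check Q = 12.12
Then add 0.8224 M of X.
Step 2:
                    X           M
  I             3.714       6.642
  C            -0.573       0.573
  E             3.141       7.215
  solve Keq expr → x = 0.191; check Q = 12.12

[M]_eq = 7.215 M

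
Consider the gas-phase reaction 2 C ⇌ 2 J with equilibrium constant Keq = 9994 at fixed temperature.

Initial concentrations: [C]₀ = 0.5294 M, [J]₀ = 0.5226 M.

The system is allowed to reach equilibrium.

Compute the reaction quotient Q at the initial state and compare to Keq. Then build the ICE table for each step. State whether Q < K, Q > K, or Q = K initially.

Q₀ = 0.9745; Q < K (proceeds forward)

Q₀ = 0.9745 vs Keq = 9994 ⇒ Q<K, forward
Step 1:
                  C         J
  I          0.5294    0.5226
  C          -0.519     0.519
  E         0.01042     1.042
  solve Keq expr → x = 0.2595; check Q = 9994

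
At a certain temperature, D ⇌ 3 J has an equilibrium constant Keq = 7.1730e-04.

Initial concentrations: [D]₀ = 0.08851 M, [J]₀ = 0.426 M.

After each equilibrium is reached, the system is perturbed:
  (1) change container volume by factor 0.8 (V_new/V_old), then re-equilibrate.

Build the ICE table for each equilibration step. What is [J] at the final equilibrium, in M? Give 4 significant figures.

Q₀ = 0.8734 vs Keq = 7.1730e-04 ⇒ Q>K, reverse
Step 1:
                    D           J
  Initial     0.08851       0.426
  Change       0.1242     -0.3726
  Equil        0.2127     0.05343
  solve Keq expr → x = -0.1242; check Q = 7.1730e-04
Then change container volume by factor 0.8 (V_new/V_old).
Step 2:
                    D           J
  Initial      0.2659     0.06679
  Change     0.003005   -0.009016
  Equil        0.2689     0.05778
  solve Keq expr → x = -0.003005; check Q = 7.1730e-04

[J]_eq = 0.05778 M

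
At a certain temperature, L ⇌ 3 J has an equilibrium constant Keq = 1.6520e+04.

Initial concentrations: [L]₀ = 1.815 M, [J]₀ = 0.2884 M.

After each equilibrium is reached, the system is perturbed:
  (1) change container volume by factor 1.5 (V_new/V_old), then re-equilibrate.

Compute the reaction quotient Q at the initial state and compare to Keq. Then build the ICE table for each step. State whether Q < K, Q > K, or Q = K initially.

Q₀ = 0.01322; Q < K (proceeds forward)

Q₀ = 0.01322 vs Keq = 1.6520e+04 ⇒ Q<K, forward
Step 1:
                   L          J
  I            1.815     0.2884
  C           -1.804      5.411
  E          0.01121        5.7
  solve Keq expr → x = 1.804; check Q = 1.6520e+04
Then change container volume by factor 1.5 (V_new/V_old).
Step 2:
                   L          J
  I         0.007473        3.8
  C        -0.004119    0.01236
  E         0.003354      3.812
  solve Keq expr → x = 0.004119; check Q = 1.6520e+04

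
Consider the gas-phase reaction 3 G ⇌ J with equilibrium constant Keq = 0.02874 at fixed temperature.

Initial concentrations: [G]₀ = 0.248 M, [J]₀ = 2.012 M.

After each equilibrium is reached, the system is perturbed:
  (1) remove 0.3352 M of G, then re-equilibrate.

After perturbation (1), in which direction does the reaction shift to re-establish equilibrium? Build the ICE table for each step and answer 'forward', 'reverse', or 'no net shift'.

Q₀ = 131.9 vs Keq = 0.02874 ⇒ Q>K, reverse
Step 1:
                    G           J
  Initial       0.248       2.012
  Change        3.022      -1.007
  Equil          3.27       1.005
  solve Keq expr → x = -1.007; check Q = 0.02874
Then remove 0.3352 M of G.
Step 2:
                    G           J
  Initial       2.935       1.005
  Change       0.2443    -0.08145
  Equil         3.179      0.9233
  solve Keq expr → x = -0.08145; check Q = 0.02874

Direction: reverse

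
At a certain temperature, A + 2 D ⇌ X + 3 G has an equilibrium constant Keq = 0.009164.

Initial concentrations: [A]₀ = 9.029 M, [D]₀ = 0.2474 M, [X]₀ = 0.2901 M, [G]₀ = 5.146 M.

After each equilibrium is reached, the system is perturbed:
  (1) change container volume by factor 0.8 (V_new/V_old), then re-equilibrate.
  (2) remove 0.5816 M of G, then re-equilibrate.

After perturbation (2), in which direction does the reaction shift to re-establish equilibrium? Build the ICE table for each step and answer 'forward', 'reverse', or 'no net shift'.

Direction: forward

Q₀ = 71.53 vs Keq = 0.009164 ⇒ Q>K, reverse
Step 1:
                    A           D           X           G
  I             9.029      0.2474      0.2901       5.146
  C            0.2894      0.5787     -0.2894     -0.8681
  E             9.318      0.8261  7.4439e-04       4.278
  solve Keq expr → x = -0.2894; check Q = 0.009164
Then change container volume by factor 0.8 (V_new/V_old).
Step 2:
                    A           D           X           G
  I             11.65       1.033  9.3049e-04       5.347
  C        1.8532e-04  3.7064e-04 -1.8532e-04 -5.5595e-04
  E             11.65       1.033  7.4517e-04       5.347
  solve Keq expr → x = -1.8532e-04; check Q = 0.009164
Then remove 0.5816 M of G.
Step 3:
                    A           D           X           G
  I             11.65       1.033  7.4517e-04       4.765
  C       -3.0562e-04 -6.1124e-04  3.0562e-04  9.1686e-04
  E             11.65       1.032    0.001051       4.766
  solve Keq expr → x = 3.0562e-04; check Q = 0.009164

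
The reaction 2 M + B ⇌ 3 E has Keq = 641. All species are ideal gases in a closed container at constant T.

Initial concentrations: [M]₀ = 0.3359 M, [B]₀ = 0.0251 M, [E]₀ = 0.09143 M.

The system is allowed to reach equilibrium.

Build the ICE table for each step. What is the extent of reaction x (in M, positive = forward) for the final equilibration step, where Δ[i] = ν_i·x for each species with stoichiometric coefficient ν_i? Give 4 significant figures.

Q₀ = 0.2699 vs Keq = 641 ⇒ Q<K, forward
Step 1:
                    M           B           E
  Initial      0.3359      0.0251     0.09143
  Change     -0.05002    -0.02501     0.07504
  Equil        0.2859  8.8057e-05      0.1665
  solve Keq expr → x = 0.02501; check Q = 641

x = 0.02501 M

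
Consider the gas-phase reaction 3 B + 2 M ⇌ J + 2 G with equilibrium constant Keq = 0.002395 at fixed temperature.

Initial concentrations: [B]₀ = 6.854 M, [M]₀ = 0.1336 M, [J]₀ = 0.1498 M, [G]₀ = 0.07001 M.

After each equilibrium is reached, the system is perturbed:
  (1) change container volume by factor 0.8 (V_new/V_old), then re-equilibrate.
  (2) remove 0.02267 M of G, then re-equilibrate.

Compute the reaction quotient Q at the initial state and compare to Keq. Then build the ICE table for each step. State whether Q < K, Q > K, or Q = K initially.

Q₀ = 1.2776e-04; Q < K (proceeds forward)

Q₀ = 1.2776e-04 vs Keq = 0.002395 ⇒ Q<K, forward
Step 1:
                    B           M           J           G
  I             6.854      0.1336      0.1498     0.07001
  C          -0.09892    -0.06595     0.03297     0.06595
  E             6.755     0.06765      0.1828       0.136
  solve Keq expr → x = 0.03297; check Q = 0.002395
Then change container volume by factor 0.8 (V_new/V_old).
Step 2:
                    B           M           J           G
  I             8.444     0.08456      0.2285      0.1699
  C          -0.01696     -0.0113    0.005652      0.0113
  E             8.427     0.07326      0.2341      0.1813
  solve Keq expr → x = 0.005652; check Q = 0.002395
Then remove 0.02267 M of G.
Step 3:
                    B           M           J           G
  I             8.427     0.07326      0.2341      0.1586
  C         -0.009206   -0.006137    0.003069    0.006137
  E             8.418     0.06712      0.2372      0.1647
  solve Keq expr → x = 0.003069; check Q = 0.002395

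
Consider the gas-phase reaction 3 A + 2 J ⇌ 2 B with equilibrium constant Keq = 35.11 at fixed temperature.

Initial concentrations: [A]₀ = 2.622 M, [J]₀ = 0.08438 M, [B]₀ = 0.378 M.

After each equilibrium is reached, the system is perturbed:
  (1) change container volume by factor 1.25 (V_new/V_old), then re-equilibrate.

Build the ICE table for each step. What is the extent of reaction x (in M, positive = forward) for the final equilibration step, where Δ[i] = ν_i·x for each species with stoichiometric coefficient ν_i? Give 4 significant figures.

Q₀ = 1.113 vs Keq = 35.11 ⇒ Q<K, forward
Step 1:
                    A           J           B
  Initial       2.622     0.08438       0.378
  Change     -0.09855     -0.0657      0.0657
  Equil         2.523     0.01868      0.4437
  solve Keq expr → x = 0.03285; check Q = 35.11
Then change container volume by factor 1.25 (V_new/V_old).
Step 2:
                    A           J           B
  Initial       2.019     0.01494       0.355
  Change     0.008239    0.005493   -0.005493
  Equil         2.027     0.02044      0.3495
  solve Keq expr → x = -0.002746; check Q = 35.11

x = -0.002746 M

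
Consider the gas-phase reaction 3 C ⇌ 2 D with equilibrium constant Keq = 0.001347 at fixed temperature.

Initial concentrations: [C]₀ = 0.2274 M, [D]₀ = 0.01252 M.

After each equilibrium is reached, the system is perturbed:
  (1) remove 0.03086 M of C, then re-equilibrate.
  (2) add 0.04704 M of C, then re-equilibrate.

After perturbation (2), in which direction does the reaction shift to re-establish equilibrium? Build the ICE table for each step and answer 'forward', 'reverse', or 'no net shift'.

Q₀ = 0.01333 vs Keq = 0.001347 ⇒ Q>K, reverse
Step 1:
                  C         D
  init       0.2274   0.01252
  Δ         0.01232 -0.008212
  eq         0.2397  0.004308
  solve Keq expr → x = -0.004106; check Q = 0.001347
Then remove 0.03086 M of C.
Step 2:
                  C         D
  init       0.2089  0.004308
  Δ        0.001163 -7.7514e-04
  eq           0.21  0.003532
  solve Keq expr → x = -3.8757e-04; check Q = 0.001347
Then add 0.04704 M of C.
Step 3:
                  C         D
  init       0.2571  0.003532
  Δ       -0.001801  0.001201
  eq         0.2553  0.004733
  solve Keq expr → x = 6.0038e-04; check Q = 0.001347

Direction: forward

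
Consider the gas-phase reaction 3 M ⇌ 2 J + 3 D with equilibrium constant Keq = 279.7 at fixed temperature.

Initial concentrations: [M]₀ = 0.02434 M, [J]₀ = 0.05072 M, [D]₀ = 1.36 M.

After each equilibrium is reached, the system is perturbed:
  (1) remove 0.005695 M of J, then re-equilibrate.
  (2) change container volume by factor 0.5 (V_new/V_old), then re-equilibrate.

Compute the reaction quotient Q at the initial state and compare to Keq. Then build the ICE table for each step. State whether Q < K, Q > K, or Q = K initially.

Q₀ = 448.8 vs Keq = 279.7 ⇒ Q>K, reverse
Step 1:
                   M          J          D
  I          0.02434    0.05072       1.36
  C         0.003266  -0.002178  -0.003266
  E          0.02761    0.04854      1.357
  solve Keq expr → x = -0.001089; check Q = 279.7
Then remove 0.005695 M of J.
Step 2:
                   M          J          D
  I          0.02761    0.04285      1.357
  C         -0.00172   0.001147    0.00172
  E          0.02589    0.04399      1.358
  solve Keq expr → x = 5.7328e-04; check Q = 279.7
Then change container volume by factor 0.5 (V_new/V_old).
Step 3:
                   M          J          D
  I          0.05177    0.08799      2.717
  C          0.02092   -0.01394   -0.02092
  E          0.07269    0.07404      2.696
  solve Keq expr → x = -0.006972; check Q = 279.7

Q₀ = 448.8; Q > K (proceeds reverse)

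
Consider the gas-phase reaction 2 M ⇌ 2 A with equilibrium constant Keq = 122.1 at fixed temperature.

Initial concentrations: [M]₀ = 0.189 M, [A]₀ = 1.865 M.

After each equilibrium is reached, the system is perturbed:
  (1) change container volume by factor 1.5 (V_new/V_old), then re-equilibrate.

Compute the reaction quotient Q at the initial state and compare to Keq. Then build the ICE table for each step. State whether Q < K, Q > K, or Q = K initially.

Q₀ = 97.37 vs Keq = 122.1 ⇒ Q<K, forward
Step 1:
                    M           A
  Initial       0.189       1.865
  Change     -0.01854     0.01854
  Equil        0.1705       1.884
  solve Keq expr → x = 0.009271; check Q = 122.1
Then change container volume by factor 1.5 (V_new/V_old).
Step 2:
                    M           A
  Initial      0.1136       1.256
  Change            0           0
  Equil        0.1136       1.256
  solve Keq expr → x = 0; check Q = 122.1

Q₀ = 97.37; Q < K (proceeds forward)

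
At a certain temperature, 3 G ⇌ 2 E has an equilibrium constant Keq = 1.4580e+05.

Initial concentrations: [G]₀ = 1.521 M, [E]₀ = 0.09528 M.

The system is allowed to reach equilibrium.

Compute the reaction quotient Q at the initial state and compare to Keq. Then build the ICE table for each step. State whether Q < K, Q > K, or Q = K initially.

Q₀ = 0.00258 vs Keq = 1.4580e+05 ⇒ Q<K, forward
Step 1:
                   G          E
  init         1.521    0.09528
  Δ           -1.501      1.001
  eq         0.02019      1.096
  solve Keq expr → x = 0.5003; check Q = 1.4580e+05

Q₀ = 0.00258; Q < K (proceeds forward)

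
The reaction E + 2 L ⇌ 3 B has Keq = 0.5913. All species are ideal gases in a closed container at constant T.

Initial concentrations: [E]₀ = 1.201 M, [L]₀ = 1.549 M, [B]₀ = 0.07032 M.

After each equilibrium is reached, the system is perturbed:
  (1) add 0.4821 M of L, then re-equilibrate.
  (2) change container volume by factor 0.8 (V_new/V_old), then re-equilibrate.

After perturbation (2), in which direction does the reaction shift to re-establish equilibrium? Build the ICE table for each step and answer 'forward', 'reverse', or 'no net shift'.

Q₀ = 1.2067e-04 vs Keq = 0.5913 ⇒ Q<K, forward
Step 1:
                    E           L           B
  Initial       1.201       1.549     0.07032
  Change      -0.2573     -0.5145      0.7718
  Equil        0.9437       1.034      0.8421
  solve Keq expr → x = 0.2573; check Q = 0.5913
Then add 0.4821 M of L.
Step 2:
                    E           L           B
  Initial      0.9437       1.517      0.8421
  Change     -0.05637     -0.1127      0.1691
  Equil        0.8874       1.404       1.011
  solve Keq expr → x = 0.05637; check Q = 0.5913
Then change container volume by factor 0.8 (V_new/V_old).
Step 3:
                    E           L           B
  Initial       1.109       1.755       1.264
  Change            0           0           0
  Equil         1.109       1.755       1.264
  solve Keq expr → x = 0; check Q = 0.5913

Direction: no net shift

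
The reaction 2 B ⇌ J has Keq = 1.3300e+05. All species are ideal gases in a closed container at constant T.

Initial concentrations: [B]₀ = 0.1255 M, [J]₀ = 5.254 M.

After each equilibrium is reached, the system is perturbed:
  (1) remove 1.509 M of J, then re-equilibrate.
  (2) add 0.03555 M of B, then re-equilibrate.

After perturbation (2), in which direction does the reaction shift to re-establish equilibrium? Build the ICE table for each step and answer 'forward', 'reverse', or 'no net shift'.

Direction: forward

Q₀ = 333.6 vs Keq = 1.3300e+05 ⇒ Q<K, forward
Step 1:
                   B          J
  init        0.1255      5.254
  Δ          -0.1192    0.05959
  eq        0.006321      5.314
  solve Keq expr → x = 0.05959; check Q = 1.3300e+05
Then remove 1.509 M of J.
Step 2:
                   B          J
  init      0.006321      3.805
  Δ       -9.7195e-04 4.8598e-04
  eq        0.005349      3.805
  solve Keq expr → x = 4.8598e-04; check Q = 1.3300e+05
Then add 0.03555 M of B.
Step 3:
                   B          J
  init        0.0409      3.805
  Δ         -0.03554    0.01777
  eq        0.005361      3.823
  solve Keq expr → x = 0.01777; check Q = 1.3300e+05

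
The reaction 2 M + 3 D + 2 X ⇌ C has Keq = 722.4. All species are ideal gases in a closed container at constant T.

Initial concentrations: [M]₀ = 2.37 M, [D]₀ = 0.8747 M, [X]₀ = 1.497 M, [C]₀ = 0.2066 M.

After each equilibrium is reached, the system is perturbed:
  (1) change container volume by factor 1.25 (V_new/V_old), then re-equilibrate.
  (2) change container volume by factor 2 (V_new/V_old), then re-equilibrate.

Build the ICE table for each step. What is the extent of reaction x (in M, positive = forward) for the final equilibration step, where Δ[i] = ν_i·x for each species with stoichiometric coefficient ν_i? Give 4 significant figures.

x = -0.02801 M

Q₀ = 0.02453 vs Keq = 722.4 ⇒ Q<K, forward
Step 1:
                   M          D          X          C
  init          2.37     0.8747      1.497     0.2066
  Δ           -0.543    -0.8145     -0.543     0.2715
  eq           1.827    0.06017      0.954     0.4781
  solve Keq expr → x = 0.2715; check Q = 722.4
Then change container volume by factor 1.25 (V_new/V_old).
Step 2:
                   M          D          X          C
  init         1.462    0.04814     0.7632     0.3825
  Δ          0.01661    0.02491    0.01661  -0.008304
  eq           1.478    0.07305     0.7798     0.3742
  solve Keq expr → x = -0.008304; check Q = 722.4
Then change container volume by factor 2 (V_new/V_old).
Step 3:
                   M          D          X          C
  init        0.7391    0.03653     0.3899     0.1871
  Δ          0.05602    0.08402    0.05602   -0.02801
  eq          0.7951     0.1205     0.4459     0.1591
  solve Keq expr → x = -0.02801; check Q = 722.4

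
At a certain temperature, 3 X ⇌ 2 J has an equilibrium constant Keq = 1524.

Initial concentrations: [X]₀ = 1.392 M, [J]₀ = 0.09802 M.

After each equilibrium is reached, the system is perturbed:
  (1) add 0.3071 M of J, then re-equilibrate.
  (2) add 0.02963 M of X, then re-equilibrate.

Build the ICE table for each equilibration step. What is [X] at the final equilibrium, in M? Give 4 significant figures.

[X]_eq = 0.1027 M

Q₀ = 0.003562 vs Keq = 1524 ⇒ Q<K, forward
Step 1:
                   X          J
  Initial      1.392    0.09802
  Change      -1.307     0.8713
  Equil      0.08511     0.9693
  solve Keq expr → x = 0.4356; check Q = 1524
Then add 0.3071 M of J.
Step 2:
                   X          J
  Initial    0.08511      1.276
  Change     0.01655   -0.01103
  Equil       0.1017      1.265
  solve Keq expr → x = -0.005517; check Q = 1524
Then add 0.02963 M of X.
Step 3:
                   X          J
  Initial     0.1313      1.265
  Change    -0.02861    0.01907
  Equil       0.1027      1.284
  solve Keq expr → x = 0.009537; check Q = 1524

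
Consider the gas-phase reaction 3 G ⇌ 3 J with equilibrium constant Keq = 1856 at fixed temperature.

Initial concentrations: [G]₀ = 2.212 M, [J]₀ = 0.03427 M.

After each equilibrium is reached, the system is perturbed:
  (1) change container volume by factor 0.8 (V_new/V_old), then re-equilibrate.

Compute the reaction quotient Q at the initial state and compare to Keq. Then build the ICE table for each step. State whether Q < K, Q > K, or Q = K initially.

Q₀ = 3.7187e-06; Q < K (proceeds forward)

Q₀ = 3.7187e-06 vs Keq = 1856 ⇒ Q<K, forward
Step 1:
                    G           J
  Initial       2.212     0.03427
  Change       -2.043       2.043
  Equil         0.169       2.077
  solve Keq expr → x = 0.681; check Q = 1856
Then change container volume by factor 0.8 (V_new/V_old).
Step 2:
                    G           J
  Initial      0.2113       2.597
  Change            0           0
  Equil        0.2113       2.597
  solve Keq expr → x = 0; check Q = 1856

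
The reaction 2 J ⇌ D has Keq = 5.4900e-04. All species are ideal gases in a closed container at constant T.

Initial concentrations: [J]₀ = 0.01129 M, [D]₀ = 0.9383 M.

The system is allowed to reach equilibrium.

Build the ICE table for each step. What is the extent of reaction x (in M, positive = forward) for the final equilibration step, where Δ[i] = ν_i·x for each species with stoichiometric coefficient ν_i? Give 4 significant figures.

x = -0.9364 M

Q₀ = 7361 vs Keq = 5.4900e-04 ⇒ Q>K, reverse
Step 1:
                  J         D
  I         0.01129    0.9383
  C           1.873   -0.9364
  E           1.884  0.001949
  solve Keq expr → x = -0.9364; check Q = 5.4900e-04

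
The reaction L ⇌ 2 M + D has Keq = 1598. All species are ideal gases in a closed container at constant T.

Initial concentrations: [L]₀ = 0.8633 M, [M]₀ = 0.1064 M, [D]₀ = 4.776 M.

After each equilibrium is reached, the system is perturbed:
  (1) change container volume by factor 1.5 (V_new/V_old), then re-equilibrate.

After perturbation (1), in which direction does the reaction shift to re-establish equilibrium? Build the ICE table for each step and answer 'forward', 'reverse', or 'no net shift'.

Direction: forward

Q₀ = 0.06263 vs Keq = 1598 ⇒ Q<K, forward
Step 1:
                  L         M         D
  I          0.8633    0.1064     4.776
  C         -0.8518     1.704    0.8518
  E         0.01154      1.81     5.628
  solve Keq expr → x = 0.8518; check Q = 1598
Then change container volume by factor 1.5 (V_new/V_old).
Step 2:
                  L         M         D
  I        0.007691     1.207     3.752
  C       -0.004221  0.008442  0.004221
  E         0.00347     1.215     3.756
  solve Keq expr → x = 0.004221; check Q = 1598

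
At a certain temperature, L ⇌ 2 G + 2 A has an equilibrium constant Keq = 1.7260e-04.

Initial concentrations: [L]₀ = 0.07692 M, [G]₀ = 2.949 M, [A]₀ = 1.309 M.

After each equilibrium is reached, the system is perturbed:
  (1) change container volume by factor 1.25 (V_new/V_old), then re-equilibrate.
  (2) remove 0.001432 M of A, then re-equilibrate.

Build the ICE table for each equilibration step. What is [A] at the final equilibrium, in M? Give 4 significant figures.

Q₀ = 193.7 vs Keq = 1.7260e-04 ⇒ Q>K, reverse
Step 1:
                   L          G          A
  I          0.07692      2.949      1.309
  C           0.6511     -1.302     -1.302
  E            0.728      1.647   0.006807
  solve Keq expr → x = -0.6511; check Q = 1.7260e-04
Then change container volume by factor 1.25 (V_new/V_old).
Step 2:
                   L          G          A
  I           0.5824      1.317   0.005446
  C        -0.001073   0.002145   0.002145
  E           0.5813       1.32   0.007591
  solve Keq expr → x = 0.001073; check Q = 1.7260e-04
Then remove 0.001432 M of A.
Step 3:
                   L          G          A
  I           0.5813       1.32   0.006159
  C       -7.0961e-04   0.001419   0.001419
  E           0.5806      1.321   0.007578
  solve Keq expr → x = 7.0961e-04; check Q = 1.7260e-04

[A]_eq = 0.007578 M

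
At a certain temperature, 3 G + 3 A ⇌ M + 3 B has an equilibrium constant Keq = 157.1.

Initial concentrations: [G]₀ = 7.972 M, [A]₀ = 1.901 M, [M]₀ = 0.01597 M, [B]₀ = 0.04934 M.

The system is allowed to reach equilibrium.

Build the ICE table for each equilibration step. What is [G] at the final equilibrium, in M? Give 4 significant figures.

Q₀ = 5.5113e-10 vs Keq = 157.1 ⇒ Q<K, forward
Step 1:
                    G           A           M           B
  init          7.972       1.901     0.01597     0.04934
  Δ            -1.852      -1.852      0.6172       1.852
  eq             6.12     0.04943      0.6332       1.901
  solve Keq expr → x = 0.6172; check Q = 157.1

[G]_eq = 6.12 M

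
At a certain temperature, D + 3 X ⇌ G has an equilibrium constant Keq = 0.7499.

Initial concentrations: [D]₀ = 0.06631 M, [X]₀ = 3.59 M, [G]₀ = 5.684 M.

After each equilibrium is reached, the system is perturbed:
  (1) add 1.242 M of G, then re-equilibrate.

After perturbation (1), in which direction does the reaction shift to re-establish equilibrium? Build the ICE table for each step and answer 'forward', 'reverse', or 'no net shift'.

Direction: reverse

Q₀ = 1.853 vs Keq = 0.7499 ⇒ Q>K, reverse
Step 1:
                    D           X           G
  init        0.06631        3.59       5.684
  Δ           0.07009      0.2103    -0.07009
  eq           0.1364         3.8       5.614
  solve Keq expr → x = -0.07009; check Q = 0.7499
Then add 1.242 M of G.
Step 2:
                    D           X           G
  init         0.1364         3.8       6.856
  Δ           0.02148     0.06445    -0.02148
  eq           0.1579       3.865       6.834
  solve Keq expr → x = -0.02148; check Q = 0.7499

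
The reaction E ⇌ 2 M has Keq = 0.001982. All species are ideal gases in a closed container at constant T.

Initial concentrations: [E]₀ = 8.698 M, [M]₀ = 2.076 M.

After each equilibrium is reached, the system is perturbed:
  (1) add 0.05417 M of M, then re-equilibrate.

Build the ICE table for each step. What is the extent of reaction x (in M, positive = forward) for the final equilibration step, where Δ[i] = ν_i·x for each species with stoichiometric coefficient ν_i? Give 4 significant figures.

x = -0.02699 M

Q₀ = 0.4955 vs Keq = 0.001982 ⇒ Q>K, reverse
Step 1:
                   E          M
  Initial      8.698      2.076
  Change      0.9688     -1.938
  Equil        9.667     0.1384
  solve Keq expr → x = -0.9688; check Q = 0.001982
Then add 0.05417 M of M.
Step 2:
                   E          M
  Initial      9.667     0.1926
  Change     0.02699   -0.05398
  Equil        9.694     0.1386
  solve Keq expr → x = -0.02699; check Q = 0.001982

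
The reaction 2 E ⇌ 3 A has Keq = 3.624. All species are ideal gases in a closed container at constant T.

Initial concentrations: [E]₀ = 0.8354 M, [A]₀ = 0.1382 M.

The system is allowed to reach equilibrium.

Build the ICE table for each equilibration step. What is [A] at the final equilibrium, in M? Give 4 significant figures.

[A]_eq = 0.8133 M

Q₀ = 0.003782 vs Keq = 3.624 ⇒ Q<K, forward
Step 1:
                  E         A
  Initial    0.8354    0.1382
  Change    -0.4501    0.6751
  Equil      0.3853    0.8133
  solve Keq expr → x = 0.225; check Q = 3.624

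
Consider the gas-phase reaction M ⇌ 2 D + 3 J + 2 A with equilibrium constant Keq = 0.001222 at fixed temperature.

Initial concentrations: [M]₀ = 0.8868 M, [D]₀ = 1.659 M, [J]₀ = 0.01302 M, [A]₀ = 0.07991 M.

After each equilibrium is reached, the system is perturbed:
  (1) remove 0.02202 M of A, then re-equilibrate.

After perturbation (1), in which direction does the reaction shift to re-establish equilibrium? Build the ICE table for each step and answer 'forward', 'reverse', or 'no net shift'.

Q₀ = 4.3742e-08 vs Keq = 0.001222 ⇒ Q<K, forward
Step 1:
                    M           D           J           A
  Initial      0.8868       1.659     0.01302     0.07991
  Change     -0.06151       0.123      0.1845       0.123
  Equil        0.8253       1.782      0.1976      0.2029
  solve Keq expr → x = 0.06151; check Q = 0.001222
Then remove 0.02202 M of A.
Step 2:
                    M           D           J           A
  Initial      0.8253       1.782      0.1976      0.1809
  Change    -0.003299    0.006599    0.009898    0.006599
  Equil         0.822       1.789      0.2075      0.1875
  solve Keq expr → x = 0.003299; check Q = 0.001222

Direction: forward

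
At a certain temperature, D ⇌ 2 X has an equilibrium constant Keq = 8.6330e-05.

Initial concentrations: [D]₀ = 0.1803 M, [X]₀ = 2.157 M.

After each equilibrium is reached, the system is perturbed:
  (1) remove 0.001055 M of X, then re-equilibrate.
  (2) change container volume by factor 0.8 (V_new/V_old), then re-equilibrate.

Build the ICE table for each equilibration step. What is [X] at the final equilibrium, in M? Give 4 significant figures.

[X]_eq = 0.01163 M

Q₀ = 25.81 vs Keq = 8.6330e-05 ⇒ Q>K, reverse
Step 1:
                  D         X
  I          0.1803     2.157
  C           1.073    -2.147
  E           1.254    0.0104
  solve Keq expr → x = -1.073; check Q = 8.6330e-05
Then remove 0.001055 M of X.
Step 2:
                  D         X
  I           1.254  0.009348
  C       -5.2641e-04  0.001053
  E           1.253    0.0104
  solve Keq expr → x = 5.2641e-04; check Q = 8.6330e-05
Then change container volume by factor 0.8 (V_new/V_old).
Step 3:
                  D         X
  I           1.566     0.013
  C       6.8501e-04  -0.00137
  E           1.567   0.01163
  solve Keq expr → x = -6.8501e-04; check Q = 8.6330e-05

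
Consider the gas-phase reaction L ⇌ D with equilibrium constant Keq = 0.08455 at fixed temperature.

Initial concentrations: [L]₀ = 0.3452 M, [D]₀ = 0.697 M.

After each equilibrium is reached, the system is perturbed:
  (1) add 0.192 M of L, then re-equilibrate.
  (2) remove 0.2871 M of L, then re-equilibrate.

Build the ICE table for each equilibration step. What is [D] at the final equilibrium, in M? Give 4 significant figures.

Q₀ = 2.019 vs Keq = 0.08455 ⇒ Q>K, reverse
Step 1:
                   L          D
  init        0.3452      0.697
  Δ           0.6158    -0.6158
  eq           0.961    0.08125
  solve Keq expr → x = -0.6158; check Q = 0.08455
Then add 0.192 M of L.
Step 2:
                   L          D
  init         1.153    0.08125
  Δ         -0.01497    0.01497
  eq           1.138    0.09622
  solve Keq expr → x = 0.01497; check Q = 0.08455
Then remove 0.2871 M of L.
Step 3:
                   L          D
  init        0.8509    0.09622
  Δ          0.02238   -0.02238
  eq          0.8733    0.07383
  solve Keq expr → x = -0.02238; check Q = 0.08455

[D]_eq = 0.07383 M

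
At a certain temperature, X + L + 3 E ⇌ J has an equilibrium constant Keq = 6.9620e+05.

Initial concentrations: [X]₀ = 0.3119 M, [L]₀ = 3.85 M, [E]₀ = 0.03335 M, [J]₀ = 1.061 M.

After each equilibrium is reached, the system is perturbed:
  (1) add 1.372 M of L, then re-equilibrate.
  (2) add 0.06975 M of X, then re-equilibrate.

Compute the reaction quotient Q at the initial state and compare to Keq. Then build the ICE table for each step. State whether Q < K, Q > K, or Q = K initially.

Q₀ = 2.3821e+04 vs Keq = 6.9620e+05 ⇒ Q<K, forward
Step 1:
                  X         L         E         J
  Initial    0.3119      3.85   0.03335     1.061
  Change  -0.007468 -0.007468   -0.0224  0.007468
  Equil      0.3044     3.843   0.01095     1.068
  solve Keq expr → x = 0.007468; check Q = 6.9620e+05
Then add 1.372 M of L.
Step 2:
                  X         L         E         J
  Initial    0.3044     5.215   0.01095     1.068
  Change  -3.5140e-04 -3.5140e-04 -0.001054 3.5140e-04
  Equil      0.3041     5.214  0.009893     1.069
  solve Keq expr → x = 3.5140e-04; check Q = 6.9620e+05
Then add 0.06975 M of X.
Step 3:
                  X         L         E         J
  Initial    0.3738     5.214  0.009893     1.069
  Change  -2.1851e-04 -2.1851e-04 -6.5554e-04 2.1851e-04
  Equil      0.3736     5.214  0.009238     1.069
  solve Keq expr → x = 2.1851e-04; check Q = 6.9620e+05

Q₀ = 2.3821e+04; Q < K (proceeds forward)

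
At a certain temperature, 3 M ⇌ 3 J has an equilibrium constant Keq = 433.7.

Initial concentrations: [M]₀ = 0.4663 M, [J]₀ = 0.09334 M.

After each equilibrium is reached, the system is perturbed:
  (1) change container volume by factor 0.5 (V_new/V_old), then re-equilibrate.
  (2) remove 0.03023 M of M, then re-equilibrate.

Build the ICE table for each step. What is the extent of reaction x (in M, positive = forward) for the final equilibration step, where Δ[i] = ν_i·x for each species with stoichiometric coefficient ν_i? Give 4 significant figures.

Q₀ = 0.008021 vs Keq = 433.7 ⇒ Q<K, forward
Step 1:
                    M           J
  I            0.4663     0.09334
  C            -0.401       0.401
  E           0.06531      0.4943
  solve Keq expr → x = 0.1337; check Q = 433.7
Then change container volume by factor 0.5 (V_new/V_old).
Step 2:
                    M           J
  I            0.1306      0.9887
  C                 0           0
  E            0.1306      0.9887
  solve Keq expr → x = 0; check Q = 433.7
Then remove 0.03023 M of M.
Step 3:
                    M           J
  I            0.1004      0.9887
  C            0.0267     -0.0267
  E            0.1271       0.962
  solve Keq expr → x = -0.008901; check Q = 433.7

x = -0.008901 M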